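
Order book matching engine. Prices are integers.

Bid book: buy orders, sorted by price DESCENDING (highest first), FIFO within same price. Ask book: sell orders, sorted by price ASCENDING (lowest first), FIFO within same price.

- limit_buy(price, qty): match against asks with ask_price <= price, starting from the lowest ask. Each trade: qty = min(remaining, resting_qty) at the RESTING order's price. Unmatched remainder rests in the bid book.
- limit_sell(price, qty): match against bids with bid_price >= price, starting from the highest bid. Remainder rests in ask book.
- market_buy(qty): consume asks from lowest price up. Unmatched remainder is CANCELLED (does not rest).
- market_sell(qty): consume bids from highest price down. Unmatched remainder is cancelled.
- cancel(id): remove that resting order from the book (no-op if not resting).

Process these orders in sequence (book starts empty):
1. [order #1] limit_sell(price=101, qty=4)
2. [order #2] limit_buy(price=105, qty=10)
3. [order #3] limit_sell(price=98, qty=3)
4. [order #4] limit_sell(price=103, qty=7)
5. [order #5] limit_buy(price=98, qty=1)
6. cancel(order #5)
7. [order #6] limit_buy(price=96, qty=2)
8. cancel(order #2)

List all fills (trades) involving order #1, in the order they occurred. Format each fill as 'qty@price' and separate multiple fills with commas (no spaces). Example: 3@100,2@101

Answer: 4@101

Derivation:
After op 1 [order #1] limit_sell(price=101, qty=4): fills=none; bids=[-] asks=[#1:4@101]
After op 2 [order #2] limit_buy(price=105, qty=10): fills=#2x#1:4@101; bids=[#2:6@105] asks=[-]
After op 3 [order #3] limit_sell(price=98, qty=3): fills=#2x#3:3@105; bids=[#2:3@105] asks=[-]
After op 4 [order #4] limit_sell(price=103, qty=7): fills=#2x#4:3@105; bids=[-] asks=[#4:4@103]
After op 5 [order #5] limit_buy(price=98, qty=1): fills=none; bids=[#5:1@98] asks=[#4:4@103]
After op 6 cancel(order #5): fills=none; bids=[-] asks=[#4:4@103]
After op 7 [order #6] limit_buy(price=96, qty=2): fills=none; bids=[#6:2@96] asks=[#4:4@103]
After op 8 cancel(order #2): fills=none; bids=[#6:2@96] asks=[#4:4@103]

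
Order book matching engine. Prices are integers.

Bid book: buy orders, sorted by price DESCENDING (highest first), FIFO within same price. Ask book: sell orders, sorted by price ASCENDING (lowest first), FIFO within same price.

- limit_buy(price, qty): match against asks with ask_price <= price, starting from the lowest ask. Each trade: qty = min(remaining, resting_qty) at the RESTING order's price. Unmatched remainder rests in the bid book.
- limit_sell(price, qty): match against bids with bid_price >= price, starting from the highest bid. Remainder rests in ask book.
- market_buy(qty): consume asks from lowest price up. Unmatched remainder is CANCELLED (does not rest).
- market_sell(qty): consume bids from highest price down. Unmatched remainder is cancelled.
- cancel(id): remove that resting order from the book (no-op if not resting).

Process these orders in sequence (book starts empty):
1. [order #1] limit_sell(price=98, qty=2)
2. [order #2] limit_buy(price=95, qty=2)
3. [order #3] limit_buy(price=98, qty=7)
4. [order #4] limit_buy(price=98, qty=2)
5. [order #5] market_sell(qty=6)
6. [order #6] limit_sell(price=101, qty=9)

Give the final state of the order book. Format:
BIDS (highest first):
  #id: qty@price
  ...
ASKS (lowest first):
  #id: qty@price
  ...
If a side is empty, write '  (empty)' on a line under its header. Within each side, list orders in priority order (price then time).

Answer: BIDS (highest first):
  #4: 1@98
  #2: 2@95
ASKS (lowest first):
  #6: 9@101

Derivation:
After op 1 [order #1] limit_sell(price=98, qty=2): fills=none; bids=[-] asks=[#1:2@98]
After op 2 [order #2] limit_buy(price=95, qty=2): fills=none; bids=[#2:2@95] asks=[#1:2@98]
After op 3 [order #3] limit_buy(price=98, qty=7): fills=#3x#1:2@98; bids=[#3:5@98 #2:2@95] asks=[-]
After op 4 [order #4] limit_buy(price=98, qty=2): fills=none; bids=[#3:5@98 #4:2@98 #2:2@95] asks=[-]
After op 5 [order #5] market_sell(qty=6): fills=#3x#5:5@98 #4x#5:1@98; bids=[#4:1@98 #2:2@95] asks=[-]
After op 6 [order #6] limit_sell(price=101, qty=9): fills=none; bids=[#4:1@98 #2:2@95] asks=[#6:9@101]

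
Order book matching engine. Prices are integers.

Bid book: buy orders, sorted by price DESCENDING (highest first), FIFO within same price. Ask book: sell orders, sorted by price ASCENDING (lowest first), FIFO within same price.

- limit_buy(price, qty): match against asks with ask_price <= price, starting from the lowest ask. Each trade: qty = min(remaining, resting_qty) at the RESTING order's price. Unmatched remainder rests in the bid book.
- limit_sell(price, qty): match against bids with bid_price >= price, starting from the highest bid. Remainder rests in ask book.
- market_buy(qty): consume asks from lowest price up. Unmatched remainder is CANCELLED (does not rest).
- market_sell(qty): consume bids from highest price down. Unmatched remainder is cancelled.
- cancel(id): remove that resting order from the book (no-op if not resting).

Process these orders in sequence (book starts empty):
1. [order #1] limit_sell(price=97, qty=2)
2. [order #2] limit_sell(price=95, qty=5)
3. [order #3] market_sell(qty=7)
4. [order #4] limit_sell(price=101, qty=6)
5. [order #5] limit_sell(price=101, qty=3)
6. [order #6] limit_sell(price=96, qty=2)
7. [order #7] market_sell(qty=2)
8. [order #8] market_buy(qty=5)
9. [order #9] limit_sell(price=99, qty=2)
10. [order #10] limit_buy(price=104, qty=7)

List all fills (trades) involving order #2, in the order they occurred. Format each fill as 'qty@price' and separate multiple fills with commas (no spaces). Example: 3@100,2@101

After op 1 [order #1] limit_sell(price=97, qty=2): fills=none; bids=[-] asks=[#1:2@97]
After op 2 [order #2] limit_sell(price=95, qty=5): fills=none; bids=[-] asks=[#2:5@95 #1:2@97]
After op 3 [order #3] market_sell(qty=7): fills=none; bids=[-] asks=[#2:5@95 #1:2@97]
After op 4 [order #4] limit_sell(price=101, qty=6): fills=none; bids=[-] asks=[#2:5@95 #1:2@97 #4:6@101]
After op 5 [order #5] limit_sell(price=101, qty=3): fills=none; bids=[-] asks=[#2:5@95 #1:2@97 #4:6@101 #5:3@101]
After op 6 [order #6] limit_sell(price=96, qty=2): fills=none; bids=[-] asks=[#2:5@95 #6:2@96 #1:2@97 #4:6@101 #5:3@101]
After op 7 [order #7] market_sell(qty=2): fills=none; bids=[-] asks=[#2:5@95 #6:2@96 #1:2@97 #4:6@101 #5:3@101]
After op 8 [order #8] market_buy(qty=5): fills=#8x#2:5@95; bids=[-] asks=[#6:2@96 #1:2@97 #4:6@101 #5:3@101]
After op 9 [order #9] limit_sell(price=99, qty=2): fills=none; bids=[-] asks=[#6:2@96 #1:2@97 #9:2@99 #4:6@101 #5:3@101]
After op 10 [order #10] limit_buy(price=104, qty=7): fills=#10x#6:2@96 #10x#1:2@97 #10x#9:2@99 #10x#4:1@101; bids=[-] asks=[#4:5@101 #5:3@101]

Answer: 5@95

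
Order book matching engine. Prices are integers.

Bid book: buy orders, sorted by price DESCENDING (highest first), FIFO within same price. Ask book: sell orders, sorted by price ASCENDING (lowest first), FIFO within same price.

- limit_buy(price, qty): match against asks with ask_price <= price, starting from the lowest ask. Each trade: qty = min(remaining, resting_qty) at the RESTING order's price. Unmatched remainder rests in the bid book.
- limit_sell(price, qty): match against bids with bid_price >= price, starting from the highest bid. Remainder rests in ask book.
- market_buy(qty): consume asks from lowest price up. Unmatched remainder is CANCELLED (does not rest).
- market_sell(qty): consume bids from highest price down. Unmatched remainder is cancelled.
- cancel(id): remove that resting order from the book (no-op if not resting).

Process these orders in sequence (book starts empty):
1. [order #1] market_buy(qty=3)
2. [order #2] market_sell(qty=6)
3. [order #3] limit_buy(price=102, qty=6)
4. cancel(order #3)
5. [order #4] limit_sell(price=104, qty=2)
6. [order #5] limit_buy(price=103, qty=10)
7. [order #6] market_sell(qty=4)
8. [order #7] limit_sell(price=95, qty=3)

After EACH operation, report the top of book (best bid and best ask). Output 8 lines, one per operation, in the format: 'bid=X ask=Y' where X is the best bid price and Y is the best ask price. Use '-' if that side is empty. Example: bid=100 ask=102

After op 1 [order #1] market_buy(qty=3): fills=none; bids=[-] asks=[-]
After op 2 [order #2] market_sell(qty=6): fills=none; bids=[-] asks=[-]
After op 3 [order #3] limit_buy(price=102, qty=6): fills=none; bids=[#3:6@102] asks=[-]
After op 4 cancel(order #3): fills=none; bids=[-] asks=[-]
After op 5 [order #4] limit_sell(price=104, qty=2): fills=none; bids=[-] asks=[#4:2@104]
After op 6 [order #5] limit_buy(price=103, qty=10): fills=none; bids=[#5:10@103] asks=[#4:2@104]
After op 7 [order #6] market_sell(qty=4): fills=#5x#6:4@103; bids=[#5:6@103] asks=[#4:2@104]
After op 8 [order #7] limit_sell(price=95, qty=3): fills=#5x#7:3@103; bids=[#5:3@103] asks=[#4:2@104]

Answer: bid=- ask=-
bid=- ask=-
bid=102 ask=-
bid=- ask=-
bid=- ask=104
bid=103 ask=104
bid=103 ask=104
bid=103 ask=104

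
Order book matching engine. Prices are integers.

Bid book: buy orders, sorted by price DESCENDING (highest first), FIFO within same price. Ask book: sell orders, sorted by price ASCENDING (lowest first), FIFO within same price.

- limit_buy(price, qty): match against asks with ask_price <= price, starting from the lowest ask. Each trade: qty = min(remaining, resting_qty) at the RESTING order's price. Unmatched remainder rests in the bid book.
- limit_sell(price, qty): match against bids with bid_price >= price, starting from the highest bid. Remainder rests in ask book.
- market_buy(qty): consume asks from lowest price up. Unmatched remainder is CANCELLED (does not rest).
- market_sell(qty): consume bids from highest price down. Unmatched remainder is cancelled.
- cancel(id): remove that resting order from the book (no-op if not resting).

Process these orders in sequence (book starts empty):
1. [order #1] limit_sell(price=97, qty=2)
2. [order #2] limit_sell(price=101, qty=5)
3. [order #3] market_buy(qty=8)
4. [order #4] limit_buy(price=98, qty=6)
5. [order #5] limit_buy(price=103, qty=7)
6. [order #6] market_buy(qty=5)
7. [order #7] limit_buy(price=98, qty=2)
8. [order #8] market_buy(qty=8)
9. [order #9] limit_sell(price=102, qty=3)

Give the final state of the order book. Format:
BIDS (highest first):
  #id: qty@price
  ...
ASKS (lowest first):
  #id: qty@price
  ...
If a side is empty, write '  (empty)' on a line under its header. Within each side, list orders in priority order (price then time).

After op 1 [order #1] limit_sell(price=97, qty=2): fills=none; bids=[-] asks=[#1:2@97]
After op 2 [order #2] limit_sell(price=101, qty=5): fills=none; bids=[-] asks=[#1:2@97 #2:5@101]
After op 3 [order #3] market_buy(qty=8): fills=#3x#1:2@97 #3x#2:5@101; bids=[-] asks=[-]
After op 4 [order #4] limit_buy(price=98, qty=6): fills=none; bids=[#4:6@98] asks=[-]
After op 5 [order #5] limit_buy(price=103, qty=7): fills=none; bids=[#5:7@103 #4:6@98] asks=[-]
After op 6 [order #6] market_buy(qty=5): fills=none; bids=[#5:7@103 #4:6@98] asks=[-]
After op 7 [order #7] limit_buy(price=98, qty=2): fills=none; bids=[#5:7@103 #4:6@98 #7:2@98] asks=[-]
After op 8 [order #8] market_buy(qty=8): fills=none; bids=[#5:7@103 #4:6@98 #7:2@98] asks=[-]
After op 9 [order #9] limit_sell(price=102, qty=3): fills=#5x#9:3@103; bids=[#5:4@103 #4:6@98 #7:2@98] asks=[-]

Answer: BIDS (highest first):
  #5: 4@103
  #4: 6@98
  #7: 2@98
ASKS (lowest first):
  (empty)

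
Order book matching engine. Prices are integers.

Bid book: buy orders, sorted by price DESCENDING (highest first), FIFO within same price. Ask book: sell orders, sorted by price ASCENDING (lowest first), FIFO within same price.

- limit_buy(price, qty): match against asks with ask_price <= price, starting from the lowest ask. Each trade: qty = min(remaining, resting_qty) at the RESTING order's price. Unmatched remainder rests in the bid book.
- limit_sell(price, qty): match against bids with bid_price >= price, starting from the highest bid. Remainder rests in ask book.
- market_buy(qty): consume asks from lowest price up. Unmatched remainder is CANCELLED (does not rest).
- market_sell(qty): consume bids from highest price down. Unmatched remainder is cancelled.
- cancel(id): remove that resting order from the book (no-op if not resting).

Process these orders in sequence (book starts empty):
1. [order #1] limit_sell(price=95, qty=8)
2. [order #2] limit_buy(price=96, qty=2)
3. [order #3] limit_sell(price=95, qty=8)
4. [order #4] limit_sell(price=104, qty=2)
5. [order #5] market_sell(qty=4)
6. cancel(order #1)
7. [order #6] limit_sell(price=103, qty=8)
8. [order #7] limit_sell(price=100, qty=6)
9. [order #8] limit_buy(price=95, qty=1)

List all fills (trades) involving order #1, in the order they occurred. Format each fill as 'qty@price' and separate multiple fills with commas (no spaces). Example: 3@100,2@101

After op 1 [order #1] limit_sell(price=95, qty=8): fills=none; bids=[-] asks=[#1:8@95]
After op 2 [order #2] limit_buy(price=96, qty=2): fills=#2x#1:2@95; bids=[-] asks=[#1:6@95]
After op 3 [order #3] limit_sell(price=95, qty=8): fills=none; bids=[-] asks=[#1:6@95 #3:8@95]
After op 4 [order #4] limit_sell(price=104, qty=2): fills=none; bids=[-] asks=[#1:6@95 #3:8@95 #4:2@104]
After op 5 [order #5] market_sell(qty=4): fills=none; bids=[-] asks=[#1:6@95 #3:8@95 #4:2@104]
After op 6 cancel(order #1): fills=none; bids=[-] asks=[#3:8@95 #4:2@104]
After op 7 [order #6] limit_sell(price=103, qty=8): fills=none; bids=[-] asks=[#3:8@95 #6:8@103 #4:2@104]
After op 8 [order #7] limit_sell(price=100, qty=6): fills=none; bids=[-] asks=[#3:8@95 #7:6@100 #6:8@103 #4:2@104]
After op 9 [order #8] limit_buy(price=95, qty=1): fills=#8x#3:1@95; bids=[-] asks=[#3:7@95 #7:6@100 #6:8@103 #4:2@104]

Answer: 2@95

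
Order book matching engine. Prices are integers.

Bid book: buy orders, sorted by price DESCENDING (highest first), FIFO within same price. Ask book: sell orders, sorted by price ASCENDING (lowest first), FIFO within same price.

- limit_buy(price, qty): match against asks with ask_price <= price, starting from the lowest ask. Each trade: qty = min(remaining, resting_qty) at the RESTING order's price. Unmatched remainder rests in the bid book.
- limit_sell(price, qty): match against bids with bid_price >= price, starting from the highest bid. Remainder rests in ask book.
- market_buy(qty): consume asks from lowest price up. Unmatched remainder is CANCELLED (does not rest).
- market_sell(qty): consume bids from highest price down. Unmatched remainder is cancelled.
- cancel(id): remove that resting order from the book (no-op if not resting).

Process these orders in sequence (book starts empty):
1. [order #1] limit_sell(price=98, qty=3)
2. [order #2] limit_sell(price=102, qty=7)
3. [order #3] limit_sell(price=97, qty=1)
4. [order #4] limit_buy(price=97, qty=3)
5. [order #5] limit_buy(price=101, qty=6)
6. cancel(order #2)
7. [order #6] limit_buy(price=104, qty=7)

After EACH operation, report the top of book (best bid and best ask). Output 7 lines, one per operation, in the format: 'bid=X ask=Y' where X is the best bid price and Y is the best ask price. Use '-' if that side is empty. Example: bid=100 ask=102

Answer: bid=- ask=98
bid=- ask=98
bid=- ask=97
bid=97 ask=98
bid=101 ask=102
bid=101 ask=-
bid=104 ask=-

Derivation:
After op 1 [order #1] limit_sell(price=98, qty=3): fills=none; bids=[-] asks=[#1:3@98]
After op 2 [order #2] limit_sell(price=102, qty=7): fills=none; bids=[-] asks=[#1:3@98 #2:7@102]
After op 3 [order #3] limit_sell(price=97, qty=1): fills=none; bids=[-] asks=[#3:1@97 #1:3@98 #2:7@102]
After op 4 [order #4] limit_buy(price=97, qty=3): fills=#4x#3:1@97; bids=[#4:2@97] asks=[#1:3@98 #2:7@102]
After op 5 [order #5] limit_buy(price=101, qty=6): fills=#5x#1:3@98; bids=[#5:3@101 #4:2@97] asks=[#2:7@102]
After op 6 cancel(order #2): fills=none; bids=[#5:3@101 #4:2@97] asks=[-]
After op 7 [order #6] limit_buy(price=104, qty=7): fills=none; bids=[#6:7@104 #5:3@101 #4:2@97] asks=[-]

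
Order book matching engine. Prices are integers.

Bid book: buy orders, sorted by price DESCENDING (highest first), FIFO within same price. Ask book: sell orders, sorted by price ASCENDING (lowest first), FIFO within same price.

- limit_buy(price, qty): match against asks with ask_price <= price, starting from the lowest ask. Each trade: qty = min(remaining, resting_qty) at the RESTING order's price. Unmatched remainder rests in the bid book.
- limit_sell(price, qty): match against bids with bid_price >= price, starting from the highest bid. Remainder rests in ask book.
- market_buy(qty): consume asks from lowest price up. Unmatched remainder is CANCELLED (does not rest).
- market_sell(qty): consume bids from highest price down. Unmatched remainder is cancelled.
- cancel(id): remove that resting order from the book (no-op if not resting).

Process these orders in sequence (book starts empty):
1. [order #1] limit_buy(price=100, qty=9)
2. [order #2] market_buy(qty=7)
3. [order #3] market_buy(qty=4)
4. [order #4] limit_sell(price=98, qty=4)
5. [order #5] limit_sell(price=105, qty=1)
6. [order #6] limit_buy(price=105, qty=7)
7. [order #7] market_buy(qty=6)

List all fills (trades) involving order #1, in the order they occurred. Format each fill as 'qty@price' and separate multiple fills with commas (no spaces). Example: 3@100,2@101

After op 1 [order #1] limit_buy(price=100, qty=9): fills=none; bids=[#1:9@100] asks=[-]
After op 2 [order #2] market_buy(qty=7): fills=none; bids=[#1:9@100] asks=[-]
After op 3 [order #3] market_buy(qty=4): fills=none; bids=[#1:9@100] asks=[-]
After op 4 [order #4] limit_sell(price=98, qty=4): fills=#1x#4:4@100; bids=[#1:5@100] asks=[-]
After op 5 [order #5] limit_sell(price=105, qty=1): fills=none; bids=[#1:5@100] asks=[#5:1@105]
After op 6 [order #6] limit_buy(price=105, qty=7): fills=#6x#5:1@105; bids=[#6:6@105 #1:5@100] asks=[-]
After op 7 [order #7] market_buy(qty=6): fills=none; bids=[#6:6@105 #1:5@100] asks=[-]

Answer: 4@100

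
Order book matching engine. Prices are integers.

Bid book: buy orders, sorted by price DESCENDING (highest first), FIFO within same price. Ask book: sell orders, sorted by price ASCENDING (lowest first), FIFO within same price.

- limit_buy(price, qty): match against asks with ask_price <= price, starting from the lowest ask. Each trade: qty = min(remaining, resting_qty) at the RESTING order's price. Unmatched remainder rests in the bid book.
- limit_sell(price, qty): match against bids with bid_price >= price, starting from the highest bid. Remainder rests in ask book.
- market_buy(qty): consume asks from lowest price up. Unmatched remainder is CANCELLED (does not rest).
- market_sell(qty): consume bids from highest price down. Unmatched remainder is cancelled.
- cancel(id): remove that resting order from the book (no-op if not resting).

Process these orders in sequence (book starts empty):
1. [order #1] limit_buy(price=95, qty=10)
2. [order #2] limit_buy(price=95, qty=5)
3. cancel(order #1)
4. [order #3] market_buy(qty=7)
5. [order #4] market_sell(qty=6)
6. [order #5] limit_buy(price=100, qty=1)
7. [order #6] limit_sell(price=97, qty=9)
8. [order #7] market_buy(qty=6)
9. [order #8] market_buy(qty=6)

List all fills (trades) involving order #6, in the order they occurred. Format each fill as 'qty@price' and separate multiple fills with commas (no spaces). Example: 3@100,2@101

After op 1 [order #1] limit_buy(price=95, qty=10): fills=none; bids=[#1:10@95] asks=[-]
After op 2 [order #2] limit_buy(price=95, qty=5): fills=none; bids=[#1:10@95 #2:5@95] asks=[-]
After op 3 cancel(order #1): fills=none; bids=[#2:5@95] asks=[-]
After op 4 [order #3] market_buy(qty=7): fills=none; bids=[#2:5@95] asks=[-]
After op 5 [order #4] market_sell(qty=6): fills=#2x#4:5@95; bids=[-] asks=[-]
After op 6 [order #5] limit_buy(price=100, qty=1): fills=none; bids=[#5:1@100] asks=[-]
After op 7 [order #6] limit_sell(price=97, qty=9): fills=#5x#6:1@100; bids=[-] asks=[#6:8@97]
After op 8 [order #7] market_buy(qty=6): fills=#7x#6:6@97; bids=[-] asks=[#6:2@97]
After op 9 [order #8] market_buy(qty=6): fills=#8x#6:2@97; bids=[-] asks=[-]

Answer: 1@100,6@97,2@97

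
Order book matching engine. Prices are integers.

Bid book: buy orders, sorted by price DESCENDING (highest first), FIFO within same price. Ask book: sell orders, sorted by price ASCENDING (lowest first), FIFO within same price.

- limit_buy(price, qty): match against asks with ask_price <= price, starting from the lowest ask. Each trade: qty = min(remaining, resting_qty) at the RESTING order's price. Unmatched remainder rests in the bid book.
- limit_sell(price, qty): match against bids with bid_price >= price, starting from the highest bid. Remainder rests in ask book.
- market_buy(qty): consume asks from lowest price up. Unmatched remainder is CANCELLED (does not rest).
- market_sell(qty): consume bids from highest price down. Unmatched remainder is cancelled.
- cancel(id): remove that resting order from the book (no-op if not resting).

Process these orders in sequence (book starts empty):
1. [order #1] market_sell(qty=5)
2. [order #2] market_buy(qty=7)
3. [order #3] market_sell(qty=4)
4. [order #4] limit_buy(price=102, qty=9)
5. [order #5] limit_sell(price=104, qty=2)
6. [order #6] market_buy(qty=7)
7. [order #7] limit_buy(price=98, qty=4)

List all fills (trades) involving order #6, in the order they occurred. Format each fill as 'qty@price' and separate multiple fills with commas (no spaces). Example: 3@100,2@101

After op 1 [order #1] market_sell(qty=5): fills=none; bids=[-] asks=[-]
After op 2 [order #2] market_buy(qty=7): fills=none; bids=[-] asks=[-]
After op 3 [order #3] market_sell(qty=4): fills=none; bids=[-] asks=[-]
After op 4 [order #4] limit_buy(price=102, qty=9): fills=none; bids=[#4:9@102] asks=[-]
After op 5 [order #5] limit_sell(price=104, qty=2): fills=none; bids=[#4:9@102] asks=[#5:2@104]
After op 6 [order #6] market_buy(qty=7): fills=#6x#5:2@104; bids=[#4:9@102] asks=[-]
After op 7 [order #7] limit_buy(price=98, qty=4): fills=none; bids=[#4:9@102 #7:4@98] asks=[-]

Answer: 2@104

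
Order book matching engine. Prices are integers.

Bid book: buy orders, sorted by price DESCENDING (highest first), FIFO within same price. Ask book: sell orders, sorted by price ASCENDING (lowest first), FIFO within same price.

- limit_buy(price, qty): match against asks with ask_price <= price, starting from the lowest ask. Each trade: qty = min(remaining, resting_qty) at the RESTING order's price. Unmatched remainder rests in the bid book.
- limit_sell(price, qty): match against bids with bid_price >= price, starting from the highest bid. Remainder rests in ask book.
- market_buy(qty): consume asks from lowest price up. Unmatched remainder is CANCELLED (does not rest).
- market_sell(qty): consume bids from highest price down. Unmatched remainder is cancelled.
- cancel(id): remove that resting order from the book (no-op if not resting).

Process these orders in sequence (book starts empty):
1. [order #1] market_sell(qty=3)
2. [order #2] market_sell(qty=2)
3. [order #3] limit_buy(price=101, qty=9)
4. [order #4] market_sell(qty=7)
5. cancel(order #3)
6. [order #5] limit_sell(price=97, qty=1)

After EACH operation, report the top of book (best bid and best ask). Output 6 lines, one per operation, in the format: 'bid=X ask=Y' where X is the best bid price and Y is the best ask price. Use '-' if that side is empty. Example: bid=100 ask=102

Answer: bid=- ask=-
bid=- ask=-
bid=101 ask=-
bid=101 ask=-
bid=- ask=-
bid=- ask=97

Derivation:
After op 1 [order #1] market_sell(qty=3): fills=none; bids=[-] asks=[-]
After op 2 [order #2] market_sell(qty=2): fills=none; bids=[-] asks=[-]
After op 3 [order #3] limit_buy(price=101, qty=9): fills=none; bids=[#3:9@101] asks=[-]
After op 4 [order #4] market_sell(qty=7): fills=#3x#4:7@101; bids=[#3:2@101] asks=[-]
After op 5 cancel(order #3): fills=none; bids=[-] asks=[-]
After op 6 [order #5] limit_sell(price=97, qty=1): fills=none; bids=[-] asks=[#5:1@97]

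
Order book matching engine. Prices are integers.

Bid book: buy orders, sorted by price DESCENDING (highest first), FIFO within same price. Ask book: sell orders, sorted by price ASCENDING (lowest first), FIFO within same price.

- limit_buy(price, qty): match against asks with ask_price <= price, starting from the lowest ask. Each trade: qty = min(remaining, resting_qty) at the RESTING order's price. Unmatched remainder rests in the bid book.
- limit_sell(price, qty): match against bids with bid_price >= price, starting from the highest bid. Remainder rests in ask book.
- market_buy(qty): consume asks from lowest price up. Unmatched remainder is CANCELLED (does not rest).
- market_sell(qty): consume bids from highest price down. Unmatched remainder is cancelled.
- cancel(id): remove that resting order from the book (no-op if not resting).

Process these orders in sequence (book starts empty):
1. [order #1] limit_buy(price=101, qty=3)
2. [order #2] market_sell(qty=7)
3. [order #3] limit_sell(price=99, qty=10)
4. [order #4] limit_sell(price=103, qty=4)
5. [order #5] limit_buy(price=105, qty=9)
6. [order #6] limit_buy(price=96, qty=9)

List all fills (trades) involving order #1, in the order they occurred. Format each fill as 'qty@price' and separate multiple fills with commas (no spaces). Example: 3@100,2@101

After op 1 [order #1] limit_buy(price=101, qty=3): fills=none; bids=[#1:3@101] asks=[-]
After op 2 [order #2] market_sell(qty=7): fills=#1x#2:3@101; bids=[-] asks=[-]
After op 3 [order #3] limit_sell(price=99, qty=10): fills=none; bids=[-] asks=[#3:10@99]
After op 4 [order #4] limit_sell(price=103, qty=4): fills=none; bids=[-] asks=[#3:10@99 #4:4@103]
After op 5 [order #5] limit_buy(price=105, qty=9): fills=#5x#3:9@99; bids=[-] asks=[#3:1@99 #4:4@103]
After op 6 [order #6] limit_buy(price=96, qty=9): fills=none; bids=[#6:9@96] asks=[#3:1@99 #4:4@103]

Answer: 3@101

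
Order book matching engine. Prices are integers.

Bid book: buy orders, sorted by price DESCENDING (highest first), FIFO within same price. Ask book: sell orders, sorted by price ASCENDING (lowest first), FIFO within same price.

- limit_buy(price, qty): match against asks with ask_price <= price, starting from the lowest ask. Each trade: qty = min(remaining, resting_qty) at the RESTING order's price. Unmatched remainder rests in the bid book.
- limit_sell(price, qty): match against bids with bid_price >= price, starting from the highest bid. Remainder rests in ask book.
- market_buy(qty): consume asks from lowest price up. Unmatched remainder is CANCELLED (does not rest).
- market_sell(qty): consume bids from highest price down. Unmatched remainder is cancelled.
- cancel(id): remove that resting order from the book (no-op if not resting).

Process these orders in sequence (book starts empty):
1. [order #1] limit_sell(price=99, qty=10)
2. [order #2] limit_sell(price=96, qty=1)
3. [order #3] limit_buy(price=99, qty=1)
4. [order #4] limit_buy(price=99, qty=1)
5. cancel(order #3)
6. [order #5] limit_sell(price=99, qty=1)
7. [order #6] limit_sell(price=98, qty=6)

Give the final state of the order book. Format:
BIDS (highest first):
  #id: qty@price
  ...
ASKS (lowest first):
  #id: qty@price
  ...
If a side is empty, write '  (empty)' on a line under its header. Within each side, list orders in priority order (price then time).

After op 1 [order #1] limit_sell(price=99, qty=10): fills=none; bids=[-] asks=[#1:10@99]
After op 2 [order #2] limit_sell(price=96, qty=1): fills=none; bids=[-] asks=[#2:1@96 #1:10@99]
After op 3 [order #3] limit_buy(price=99, qty=1): fills=#3x#2:1@96; bids=[-] asks=[#1:10@99]
After op 4 [order #4] limit_buy(price=99, qty=1): fills=#4x#1:1@99; bids=[-] asks=[#1:9@99]
After op 5 cancel(order #3): fills=none; bids=[-] asks=[#1:9@99]
After op 6 [order #5] limit_sell(price=99, qty=1): fills=none; bids=[-] asks=[#1:9@99 #5:1@99]
After op 7 [order #6] limit_sell(price=98, qty=6): fills=none; bids=[-] asks=[#6:6@98 #1:9@99 #5:1@99]

Answer: BIDS (highest first):
  (empty)
ASKS (lowest first):
  #6: 6@98
  #1: 9@99
  #5: 1@99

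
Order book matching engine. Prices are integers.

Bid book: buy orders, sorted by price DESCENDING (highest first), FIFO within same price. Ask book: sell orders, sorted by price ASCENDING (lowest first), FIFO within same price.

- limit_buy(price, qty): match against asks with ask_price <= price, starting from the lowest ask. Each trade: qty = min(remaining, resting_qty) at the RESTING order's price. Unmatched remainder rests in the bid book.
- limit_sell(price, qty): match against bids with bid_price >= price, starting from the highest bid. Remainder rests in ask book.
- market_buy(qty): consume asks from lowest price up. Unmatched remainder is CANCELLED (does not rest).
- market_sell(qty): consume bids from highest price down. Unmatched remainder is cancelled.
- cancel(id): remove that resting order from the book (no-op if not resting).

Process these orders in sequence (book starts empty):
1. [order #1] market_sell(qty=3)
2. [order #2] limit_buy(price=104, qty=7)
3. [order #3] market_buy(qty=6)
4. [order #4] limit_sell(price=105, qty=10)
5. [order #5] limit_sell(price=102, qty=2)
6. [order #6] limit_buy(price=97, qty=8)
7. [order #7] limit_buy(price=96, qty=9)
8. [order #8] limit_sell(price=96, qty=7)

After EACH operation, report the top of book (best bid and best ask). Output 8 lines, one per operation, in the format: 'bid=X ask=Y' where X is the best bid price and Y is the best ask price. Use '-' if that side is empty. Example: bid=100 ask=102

Answer: bid=- ask=-
bid=104 ask=-
bid=104 ask=-
bid=104 ask=105
bid=104 ask=105
bid=104 ask=105
bid=104 ask=105
bid=97 ask=105

Derivation:
After op 1 [order #1] market_sell(qty=3): fills=none; bids=[-] asks=[-]
After op 2 [order #2] limit_buy(price=104, qty=7): fills=none; bids=[#2:7@104] asks=[-]
After op 3 [order #3] market_buy(qty=6): fills=none; bids=[#2:7@104] asks=[-]
After op 4 [order #4] limit_sell(price=105, qty=10): fills=none; bids=[#2:7@104] asks=[#4:10@105]
After op 5 [order #5] limit_sell(price=102, qty=2): fills=#2x#5:2@104; bids=[#2:5@104] asks=[#4:10@105]
After op 6 [order #6] limit_buy(price=97, qty=8): fills=none; bids=[#2:5@104 #6:8@97] asks=[#4:10@105]
After op 7 [order #7] limit_buy(price=96, qty=9): fills=none; bids=[#2:5@104 #6:8@97 #7:9@96] asks=[#4:10@105]
After op 8 [order #8] limit_sell(price=96, qty=7): fills=#2x#8:5@104 #6x#8:2@97; bids=[#6:6@97 #7:9@96] asks=[#4:10@105]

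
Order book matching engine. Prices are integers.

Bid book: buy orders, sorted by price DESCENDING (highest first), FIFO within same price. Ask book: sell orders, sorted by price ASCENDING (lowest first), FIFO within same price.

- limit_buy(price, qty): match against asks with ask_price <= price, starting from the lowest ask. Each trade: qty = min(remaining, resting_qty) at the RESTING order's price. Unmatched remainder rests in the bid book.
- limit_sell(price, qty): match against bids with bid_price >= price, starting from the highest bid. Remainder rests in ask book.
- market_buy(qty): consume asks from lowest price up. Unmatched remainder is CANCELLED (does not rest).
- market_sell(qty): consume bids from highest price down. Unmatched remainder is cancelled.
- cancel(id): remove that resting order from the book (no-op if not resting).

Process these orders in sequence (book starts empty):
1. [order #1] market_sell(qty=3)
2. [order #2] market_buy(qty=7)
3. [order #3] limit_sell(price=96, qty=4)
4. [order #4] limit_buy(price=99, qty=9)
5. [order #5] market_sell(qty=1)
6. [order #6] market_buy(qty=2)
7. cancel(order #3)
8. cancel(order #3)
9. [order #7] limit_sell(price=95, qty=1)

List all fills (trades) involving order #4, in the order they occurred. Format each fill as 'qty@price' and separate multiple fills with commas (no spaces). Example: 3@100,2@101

Answer: 4@96,1@99,1@99

Derivation:
After op 1 [order #1] market_sell(qty=3): fills=none; bids=[-] asks=[-]
After op 2 [order #2] market_buy(qty=7): fills=none; bids=[-] asks=[-]
After op 3 [order #3] limit_sell(price=96, qty=4): fills=none; bids=[-] asks=[#3:4@96]
After op 4 [order #4] limit_buy(price=99, qty=9): fills=#4x#3:4@96; bids=[#4:5@99] asks=[-]
After op 5 [order #5] market_sell(qty=1): fills=#4x#5:1@99; bids=[#4:4@99] asks=[-]
After op 6 [order #6] market_buy(qty=2): fills=none; bids=[#4:4@99] asks=[-]
After op 7 cancel(order #3): fills=none; bids=[#4:4@99] asks=[-]
After op 8 cancel(order #3): fills=none; bids=[#4:4@99] asks=[-]
After op 9 [order #7] limit_sell(price=95, qty=1): fills=#4x#7:1@99; bids=[#4:3@99] asks=[-]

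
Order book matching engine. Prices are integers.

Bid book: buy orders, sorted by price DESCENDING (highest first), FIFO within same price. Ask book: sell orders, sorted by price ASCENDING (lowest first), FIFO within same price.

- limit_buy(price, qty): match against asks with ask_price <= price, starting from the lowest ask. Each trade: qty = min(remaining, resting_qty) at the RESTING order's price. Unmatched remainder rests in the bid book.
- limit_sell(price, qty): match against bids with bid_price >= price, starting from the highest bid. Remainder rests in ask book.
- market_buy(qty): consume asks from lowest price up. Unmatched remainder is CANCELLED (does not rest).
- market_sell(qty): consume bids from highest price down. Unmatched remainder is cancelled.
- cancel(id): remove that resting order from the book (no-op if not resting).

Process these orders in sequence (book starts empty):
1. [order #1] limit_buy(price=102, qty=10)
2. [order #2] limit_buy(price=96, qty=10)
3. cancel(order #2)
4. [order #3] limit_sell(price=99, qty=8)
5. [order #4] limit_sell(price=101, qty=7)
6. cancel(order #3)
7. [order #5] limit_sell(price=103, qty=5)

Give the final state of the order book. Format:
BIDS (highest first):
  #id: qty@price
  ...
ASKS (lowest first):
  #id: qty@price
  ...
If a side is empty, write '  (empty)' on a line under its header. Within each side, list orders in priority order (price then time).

After op 1 [order #1] limit_buy(price=102, qty=10): fills=none; bids=[#1:10@102] asks=[-]
After op 2 [order #2] limit_buy(price=96, qty=10): fills=none; bids=[#1:10@102 #2:10@96] asks=[-]
After op 3 cancel(order #2): fills=none; bids=[#1:10@102] asks=[-]
After op 4 [order #3] limit_sell(price=99, qty=8): fills=#1x#3:8@102; bids=[#1:2@102] asks=[-]
After op 5 [order #4] limit_sell(price=101, qty=7): fills=#1x#4:2@102; bids=[-] asks=[#4:5@101]
After op 6 cancel(order #3): fills=none; bids=[-] asks=[#4:5@101]
After op 7 [order #5] limit_sell(price=103, qty=5): fills=none; bids=[-] asks=[#4:5@101 #5:5@103]

Answer: BIDS (highest first):
  (empty)
ASKS (lowest first):
  #4: 5@101
  #5: 5@103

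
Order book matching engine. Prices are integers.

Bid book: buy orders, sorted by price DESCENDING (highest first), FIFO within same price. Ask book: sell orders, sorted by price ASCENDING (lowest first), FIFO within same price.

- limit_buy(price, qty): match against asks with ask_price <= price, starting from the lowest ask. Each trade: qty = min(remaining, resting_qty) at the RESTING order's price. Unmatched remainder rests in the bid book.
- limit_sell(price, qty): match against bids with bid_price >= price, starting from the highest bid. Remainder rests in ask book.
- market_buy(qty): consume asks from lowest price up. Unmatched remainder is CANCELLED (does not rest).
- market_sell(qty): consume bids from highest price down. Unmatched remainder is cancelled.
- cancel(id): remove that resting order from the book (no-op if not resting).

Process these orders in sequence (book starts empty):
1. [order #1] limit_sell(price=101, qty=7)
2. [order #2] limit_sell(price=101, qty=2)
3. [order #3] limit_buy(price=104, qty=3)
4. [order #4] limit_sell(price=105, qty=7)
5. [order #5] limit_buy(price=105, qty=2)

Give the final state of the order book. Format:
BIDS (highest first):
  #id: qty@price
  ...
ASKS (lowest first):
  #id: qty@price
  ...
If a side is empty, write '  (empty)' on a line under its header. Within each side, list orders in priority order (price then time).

After op 1 [order #1] limit_sell(price=101, qty=7): fills=none; bids=[-] asks=[#1:7@101]
After op 2 [order #2] limit_sell(price=101, qty=2): fills=none; bids=[-] asks=[#1:7@101 #2:2@101]
After op 3 [order #3] limit_buy(price=104, qty=3): fills=#3x#1:3@101; bids=[-] asks=[#1:4@101 #2:2@101]
After op 4 [order #4] limit_sell(price=105, qty=7): fills=none; bids=[-] asks=[#1:4@101 #2:2@101 #4:7@105]
After op 5 [order #5] limit_buy(price=105, qty=2): fills=#5x#1:2@101; bids=[-] asks=[#1:2@101 #2:2@101 #4:7@105]

Answer: BIDS (highest first):
  (empty)
ASKS (lowest first):
  #1: 2@101
  #2: 2@101
  #4: 7@105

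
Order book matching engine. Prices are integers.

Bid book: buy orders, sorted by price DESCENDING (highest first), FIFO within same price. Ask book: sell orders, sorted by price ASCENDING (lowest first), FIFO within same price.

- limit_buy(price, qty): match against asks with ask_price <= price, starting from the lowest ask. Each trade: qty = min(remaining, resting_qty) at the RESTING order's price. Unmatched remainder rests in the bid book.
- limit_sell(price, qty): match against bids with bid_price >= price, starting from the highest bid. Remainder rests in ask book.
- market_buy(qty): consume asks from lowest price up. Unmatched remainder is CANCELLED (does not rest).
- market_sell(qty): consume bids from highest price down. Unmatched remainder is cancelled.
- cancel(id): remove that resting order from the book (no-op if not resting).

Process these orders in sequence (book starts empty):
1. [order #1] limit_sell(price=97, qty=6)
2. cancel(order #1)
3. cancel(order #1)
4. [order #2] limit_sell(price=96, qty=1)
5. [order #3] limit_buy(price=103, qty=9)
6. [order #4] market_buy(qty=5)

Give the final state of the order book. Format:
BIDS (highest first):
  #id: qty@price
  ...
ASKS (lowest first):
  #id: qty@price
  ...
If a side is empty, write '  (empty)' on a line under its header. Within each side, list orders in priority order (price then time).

After op 1 [order #1] limit_sell(price=97, qty=6): fills=none; bids=[-] asks=[#1:6@97]
After op 2 cancel(order #1): fills=none; bids=[-] asks=[-]
After op 3 cancel(order #1): fills=none; bids=[-] asks=[-]
After op 4 [order #2] limit_sell(price=96, qty=1): fills=none; bids=[-] asks=[#2:1@96]
After op 5 [order #3] limit_buy(price=103, qty=9): fills=#3x#2:1@96; bids=[#3:8@103] asks=[-]
After op 6 [order #4] market_buy(qty=5): fills=none; bids=[#3:8@103] asks=[-]

Answer: BIDS (highest first):
  #3: 8@103
ASKS (lowest first):
  (empty)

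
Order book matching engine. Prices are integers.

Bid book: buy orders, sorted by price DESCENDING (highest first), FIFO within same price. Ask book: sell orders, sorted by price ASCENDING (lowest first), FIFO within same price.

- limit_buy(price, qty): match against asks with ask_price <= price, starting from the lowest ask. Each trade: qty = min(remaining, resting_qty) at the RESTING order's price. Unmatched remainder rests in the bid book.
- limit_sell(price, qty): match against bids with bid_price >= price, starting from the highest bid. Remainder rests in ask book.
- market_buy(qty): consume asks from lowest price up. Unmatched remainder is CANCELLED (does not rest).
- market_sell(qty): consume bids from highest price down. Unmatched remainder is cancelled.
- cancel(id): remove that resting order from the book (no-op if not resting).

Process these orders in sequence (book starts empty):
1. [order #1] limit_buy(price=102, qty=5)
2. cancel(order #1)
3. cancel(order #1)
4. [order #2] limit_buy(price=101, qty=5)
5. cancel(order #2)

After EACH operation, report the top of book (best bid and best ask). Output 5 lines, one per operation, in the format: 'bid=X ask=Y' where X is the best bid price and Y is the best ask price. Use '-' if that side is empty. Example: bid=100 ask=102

Answer: bid=102 ask=-
bid=- ask=-
bid=- ask=-
bid=101 ask=-
bid=- ask=-

Derivation:
After op 1 [order #1] limit_buy(price=102, qty=5): fills=none; bids=[#1:5@102] asks=[-]
After op 2 cancel(order #1): fills=none; bids=[-] asks=[-]
After op 3 cancel(order #1): fills=none; bids=[-] asks=[-]
After op 4 [order #2] limit_buy(price=101, qty=5): fills=none; bids=[#2:5@101] asks=[-]
After op 5 cancel(order #2): fills=none; bids=[-] asks=[-]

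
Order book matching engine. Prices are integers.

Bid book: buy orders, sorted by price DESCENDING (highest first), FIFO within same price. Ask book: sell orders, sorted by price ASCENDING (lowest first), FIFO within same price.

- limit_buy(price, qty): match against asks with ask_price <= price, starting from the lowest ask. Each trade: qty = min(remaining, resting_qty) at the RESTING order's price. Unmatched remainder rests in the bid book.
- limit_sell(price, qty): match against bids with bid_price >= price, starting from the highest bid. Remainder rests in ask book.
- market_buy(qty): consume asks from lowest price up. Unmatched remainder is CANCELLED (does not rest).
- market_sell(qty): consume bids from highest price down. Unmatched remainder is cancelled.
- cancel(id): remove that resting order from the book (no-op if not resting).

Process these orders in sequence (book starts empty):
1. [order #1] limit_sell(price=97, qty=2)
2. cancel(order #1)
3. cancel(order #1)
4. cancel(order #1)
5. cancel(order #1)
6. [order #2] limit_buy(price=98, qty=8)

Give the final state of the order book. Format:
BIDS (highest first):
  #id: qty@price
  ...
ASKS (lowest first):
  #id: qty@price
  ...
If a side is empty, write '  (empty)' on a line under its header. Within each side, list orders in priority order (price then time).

After op 1 [order #1] limit_sell(price=97, qty=2): fills=none; bids=[-] asks=[#1:2@97]
After op 2 cancel(order #1): fills=none; bids=[-] asks=[-]
After op 3 cancel(order #1): fills=none; bids=[-] asks=[-]
After op 4 cancel(order #1): fills=none; bids=[-] asks=[-]
After op 5 cancel(order #1): fills=none; bids=[-] asks=[-]
After op 6 [order #2] limit_buy(price=98, qty=8): fills=none; bids=[#2:8@98] asks=[-]

Answer: BIDS (highest first):
  #2: 8@98
ASKS (lowest first):
  (empty)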